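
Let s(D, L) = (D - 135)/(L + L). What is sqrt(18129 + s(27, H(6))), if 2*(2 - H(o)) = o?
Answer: sqrt(18183) ≈ 134.84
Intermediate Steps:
H(o) = 2 - o/2
s(D, L) = (-135 + D)/(2*L) (s(D, L) = (-135 + D)/((2*L)) = (-135 + D)*(1/(2*L)) = (-135 + D)/(2*L))
sqrt(18129 + s(27, H(6))) = sqrt(18129 + (-135 + 27)/(2*(2 - 1/2*6))) = sqrt(18129 + (1/2)*(-108)/(2 - 3)) = sqrt(18129 + (1/2)*(-108)/(-1)) = sqrt(18129 + (1/2)*(-1)*(-108)) = sqrt(18129 + 54) = sqrt(18183)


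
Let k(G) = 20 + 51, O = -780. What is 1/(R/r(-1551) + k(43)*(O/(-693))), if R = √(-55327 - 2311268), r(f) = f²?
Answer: 15259367567444/1219428248108463 - 1190651*I*√262955/6097141240542315 ≈ 0.012514 - 1.0014e-7*I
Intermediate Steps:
R = 3*I*√262955 (R = √(-2366595) = 3*I*√262955 ≈ 1538.4*I)
k(G) = 71
1/(R/r(-1551) + k(43)*(O/(-693))) = 1/((3*I*√262955)/((-1551)²) + 71*(-780/(-693))) = 1/((3*I*√262955)/2405601 + 71*(-780*(-1/693))) = 1/((3*I*√262955)*(1/2405601) + 71*(260/231)) = 1/(I*√262955/801867 + 18460/231) = 1/(18460/231 + I*√262955/801867)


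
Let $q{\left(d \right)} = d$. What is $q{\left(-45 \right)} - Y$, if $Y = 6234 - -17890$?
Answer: $-24169$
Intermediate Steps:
$Y = 24124$ ($Y = 6234 + 17890 = 24124$)
$q{\left(-45 \right)} - Y = -45 - 24124 = -24169$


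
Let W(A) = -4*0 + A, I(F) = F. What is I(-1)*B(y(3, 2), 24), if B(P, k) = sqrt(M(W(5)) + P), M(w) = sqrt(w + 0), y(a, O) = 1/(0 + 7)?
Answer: -sqrt(7 + 49*sqrt(5))/7 ≈ -1.5424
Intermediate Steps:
y(a, O) = 1/7
W(A) = A (W(A) = 0 + A = A)
M(w) = sqrt(w)
B(P, k) = sqrt(P + sqrt(5)) (B(P, k) = sqrt(sqrt(5) + P) = sqrt(P + sqrt(5)))
I(-1)*B(y(3, 2), 24) = -sqrt(1/7 + sqrt(5))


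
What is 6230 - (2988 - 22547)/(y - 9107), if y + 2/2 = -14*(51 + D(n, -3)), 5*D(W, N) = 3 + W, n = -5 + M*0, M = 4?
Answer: 305683065/49082 ≈ 6228.0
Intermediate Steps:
n = -5 (n = -5 + 4*0 = -5 + 0 = -5)
D(W, N) = ⅗ + W/5 (D(W, N) = (3 + W)/5 = ⅗ + W/5)
y = -3547/5 (y = -1 - 14*(51 + (⅗ + (⅕)*(-5))) = -1 - 14*(51 + (⅗ - 1)) = -1 - 14*(51 - ⅖) = -1 - 14*253/5 = -1 - 3542/5 = -3547/5 ≈ -709.40)
6230 - (2988 - 22547)/(y - 9107) = 6230 - (2988 - 22547)/(-3547/5 - 9107) = 6230 - (-19559)/(-49082/5) = 6230 - (-19559)*(-5)/49082 = 6230 - 1*97795/49082 = 6230 - 97795/49082 = 305683065/49082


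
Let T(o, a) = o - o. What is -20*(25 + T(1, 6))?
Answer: -500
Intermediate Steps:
T(o, a) = 0
-20*(25 + T(1, 6)) = -20*(25 + 0) = -20*25 = -500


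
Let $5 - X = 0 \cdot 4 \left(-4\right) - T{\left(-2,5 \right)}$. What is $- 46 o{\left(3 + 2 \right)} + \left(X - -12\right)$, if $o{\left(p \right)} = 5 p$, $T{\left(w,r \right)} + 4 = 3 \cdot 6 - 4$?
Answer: $-1123$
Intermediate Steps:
$T{\left(w,r \right)} = 10$ ($T{\left(w,r \right)} = -4 + \left(3 \cdot 6 - 4\right) = -4 + \left(18 - 4\right) = -4 + 14 = 10$)
$X = 15$ ($X = 5 - \left(0 \cdot 4 \left(-4\right) - 10\right) = 5 - \left(0 \left(-4\right) - 10\right) = 5 - \left(0 - 10\right) = 5 - -10 = 5 + 10 = 15$)
$- 46 o{\left(3 + 2 \right)} + \left(X - -12\right) = - 46 \cdot 5 \left(3 + 2\right) + \left(15 - -12\right) = - 46 \cdot 5 \cdot 5 + \left(15 + 12\right) = \left(-46\right) 25 + 27 = -1150 + 27 = -1123$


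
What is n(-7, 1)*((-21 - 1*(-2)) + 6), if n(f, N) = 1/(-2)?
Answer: 13/2 ≈ 6.5000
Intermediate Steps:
n(f, N) = -1/2
n(-7, 1)*((-21 - 1*(-2)) + 6) = -((-21 - 1*(-2)) + 6)/2 = -((-21 + 2) + 6)/2 = -(-19 + 6)/2 = -1/2*(-13) = 13/2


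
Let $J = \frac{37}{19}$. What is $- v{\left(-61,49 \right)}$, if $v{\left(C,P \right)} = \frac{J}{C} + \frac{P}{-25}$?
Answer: $\frac{57716}{28975} \approx 1.9919$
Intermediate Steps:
$J = \frac{37}{19}$ ($J = 37 \cdot \frac{1}{19} = \frac{37}{19} \approx 1.9474$)
$v{\left(C,P \right)} = - \frac{P}{25} + \frac{37}{19 C}$ ($v{\left(C,P \right)} = \frac{37}{19 C} + \frac{P}{-25} = \frac{37}{19 C} + P \left(- \frac{1}{25}\right) = \frac{37}{19 C} - \frac{P}{25} = - \frac{P}{25} + \frac{37}{19 C}$)
$- v{\left(-61,49 \right)} = - (\left(- \frac{1}{25}\right) 49 + \frac{37}{19 \left(-61\right)}) = - (- \frac{49}{25} + \frac{37}{19} \left(- \frac{1}{61}\right)) = - (- \frac{49}{25} - \frac{37}{1159}) = \left(-1\right) \left(- \frac{57716}{28975}\right) = \frac{57716}{28975}$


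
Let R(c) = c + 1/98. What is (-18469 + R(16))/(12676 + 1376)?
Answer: -1808393/1377096 ≈ -1.3132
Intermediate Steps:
R(c) = 1/98 + c (R(c) = c + 1/98 = 1/98 + c)
(-18469 + R(16))/(12676 + 1376) = (-18469 + (1/98 + 16))/(12676 + 1376) = (-18469 + 1569/98)/14052 = -1808393/98*1/14052 = -1808393/1377096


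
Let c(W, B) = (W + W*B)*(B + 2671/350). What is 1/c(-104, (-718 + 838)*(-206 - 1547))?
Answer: -175/805341152985772 ≈ -2.1730e-13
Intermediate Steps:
c(W, B) = (2671/350 + B)*(W + B*W) (c(W, B) = (W + B*W)*(B + 2671*(1/350)) = (W + B*W)*(B + 2671/350) = (W + B*W)*(2671/350 + B) = (2671/350 + B)*(W + B*W))
1/c(-104, (-718 + 838)*(-206 - 1547)) = 1/((1/350)*(-104)*(2671 + 350*((-718 + 838)*(-206 - 1547))² + 3021*((-718 + 838)*(-206 - 1547)))) = 1/((1/350)*(-104)*(2671 + 350*(120*(-1753))² + 3021*(120*(-1753)))) = 1/((1/350)*(-104)*(2671 + 350*(-210360)² + 3021*(-210360))) = 1/((1/350)*(-104)*(2671 + 350*44251329600 - 635497560)) = 1/((1/350)*(-104)*(2671 + 15487965360000 - 635497560)) = 1/((1/350)*(-104)*15487329865111) = 1/(-805341152985772/175) = -175/805341152985772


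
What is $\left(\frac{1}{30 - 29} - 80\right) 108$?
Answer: $-8532$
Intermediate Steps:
$\left(\frac{1}{30 - 29} - 80\right) 108 = \left(1^{-1} - 80\right) 108 = \left(1 - 80\right) 108 = \left(-79\right) 108 = -8532$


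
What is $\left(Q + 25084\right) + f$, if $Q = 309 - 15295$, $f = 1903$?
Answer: $12001$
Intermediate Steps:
$Q = -14986$
$\left(Q + 25084\right) + f = \left(-14986 + 25084\right) + 1903 = 10098 + 1903 = 12001$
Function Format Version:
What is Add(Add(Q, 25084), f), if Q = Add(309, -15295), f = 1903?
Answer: 12001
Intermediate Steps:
Q = -14986
Add(Add(Q, 25084), f) = Add(Add(-14986, 25084), 1903) = Add(10098, 1903) = 12001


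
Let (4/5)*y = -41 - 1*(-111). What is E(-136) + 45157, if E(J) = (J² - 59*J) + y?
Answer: 143529/2 ≈ 71765.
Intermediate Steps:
y = 175/2 (y = 5*(-41 - 1*(-111))/4 = 5*(-41 + 111)/4 = (5/4)*70 = 175/2 ≈ 87.500)
E(J) = 175/2 + J² - 59*J (E(J) = (J² - 59*J) + 175/2 = 175/2 + J² - 59*J)
E(-136) + 45157 = (175/2 + (-136)² - 59*(-136)) + 45157 = (175/2 + 18496 + 8024) + 45157 = 53215/2 + 45157 = 143529/2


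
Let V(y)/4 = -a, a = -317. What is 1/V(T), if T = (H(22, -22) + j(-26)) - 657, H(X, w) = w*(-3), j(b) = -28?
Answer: 1/1268 ≈ 0.00078864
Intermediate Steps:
H(X, w) = -3*w
T = -619 (T = (-3*(-22) - 28) - 657 = (66 - 28) - 657 = 38 - 657 = -619)
V(y) = 1268 (V(y) = 4*(-1*(-317)) = 4*317 = 1268)
1/V(T) = 1/1268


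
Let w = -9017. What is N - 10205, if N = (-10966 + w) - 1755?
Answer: -31943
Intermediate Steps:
N = -21738 (N = (-10966 - 9017) - 1755 = -19983 - 1755 = -21738)
N - 10205 = -21738 - 10205 = -31943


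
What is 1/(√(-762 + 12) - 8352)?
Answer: -1392/11626109 - 5*I*√30/69756654 ≈ -0.00011973 - 3.926e-7*I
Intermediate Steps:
1/(√(-762 + 12) - 8352) = 1/(√(-750) - 8352) = 1/(5*I*√30 - 8352) = 1/(-8352 + 5*I*√30)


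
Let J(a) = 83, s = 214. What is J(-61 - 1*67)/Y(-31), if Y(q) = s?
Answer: 83/214 ≈ 0.38785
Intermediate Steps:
Y(q) = 214
J(-61 - 1*67)/Y(-31) = 83/214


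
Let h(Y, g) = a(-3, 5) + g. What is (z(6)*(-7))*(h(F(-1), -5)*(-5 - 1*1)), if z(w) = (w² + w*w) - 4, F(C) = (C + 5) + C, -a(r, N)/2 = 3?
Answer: -31416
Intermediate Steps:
a(r, N) = -6 (a(r, N) = -2*3 = -6)
F(C) = 5 + 2*C (F(C) = (5 + C) + C = 5 + 2*C)
z(w) = -4 + 2*w² (z(w) = (w² + w²) - 4 = 2*w² - 4 = -4 + 2*w²)
h(Y, g) = -6 + g
(z(6)*(-7))*(h(F(-1), -5)*(-5 - 1*1)) = ((-4 + 2*6²)*(-7))*((-6 - 5)*(-5 - 1*1)) = ((-4 + 2*36)*(-7))*(-11*(-5 - 1)) = ((-4 + 72)*(-7))*(-11*(-6)) = (68*(-7))*66 = -476*66 = -31416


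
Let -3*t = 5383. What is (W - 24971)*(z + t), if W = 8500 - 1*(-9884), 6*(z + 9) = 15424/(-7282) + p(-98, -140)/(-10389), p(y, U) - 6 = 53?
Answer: 2696463745779629/226958094 ≈ 1.1881e+7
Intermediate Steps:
t = -5383/3 (t = -⅓*5383 = -5383/3 ≈ -1794.3)
p(y, U) = 59 (p(y, U) = 6 + 53 = 59)
z = -2122957633/226958094 (z = -9 + (15424/(-7282) + 59/(-10389))/6 = -9 + (15424*(-1/7282) + 59*(-1/10389))/6 = -9 + (-7712/3641 - 59/10389)/6 = -9 + (⅙)*(-80334787/37826349) = -9 - 80334787/226958094 = -2122957633/226958094 ≈ -9.3540)
W = 18384 (W = 8500 + 9884 = 18384)
(W - 24971)*(z + t) = (18384 - 24971)*(-2122957633/226958094 - 5383/3) = -6587*(-409361430967/226958094) = 2696463745779629/226958094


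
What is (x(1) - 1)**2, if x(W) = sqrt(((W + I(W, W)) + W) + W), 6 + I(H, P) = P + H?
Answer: (1 - I)**2 ≈ -2.0*I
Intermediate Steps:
I(H, P) = -6 + H + P (I(H, P) = -6 + (P + H) = -6 + (H + P) = -6 + H + P)
x(W) = sqrt(-6 + 5*W) (x(W) = sqrt(((W + (-6 + W + W)) + W) + W) = sqrt(((W + (-6 + 2*W)) + W) + W) = sqrt(((-6 + 3*W) + W) + W) = sqrt((-6 + 4*W) + W) = sqrt(-6 + 5*W))
(x(1) - 1)**2 = (sqrt(-6 + 5*1) - 1)**2 = (sqrt(-6 + 5) - 1)**2 = (sqrt(-1) - 1)**2 = (I - 1)**2 = (-1 + I)**2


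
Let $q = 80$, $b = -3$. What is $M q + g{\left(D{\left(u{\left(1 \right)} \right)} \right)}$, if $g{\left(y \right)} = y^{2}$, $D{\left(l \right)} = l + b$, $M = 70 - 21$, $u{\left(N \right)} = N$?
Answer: $3924$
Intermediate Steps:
$M = 49$
$D{\left(l \right)} = -3 + l$ ($D{\left(l \right)} = l - 3 = -3 + l$)
$M q + g{\left(D{\left(u{\left(1 \right)} \right)} \right)} = 49 \cdot 80 + \left(-3 + 1\right)^{2} = 3920 + \left(-2\right)^{2} = 3920 + 4 = 3924$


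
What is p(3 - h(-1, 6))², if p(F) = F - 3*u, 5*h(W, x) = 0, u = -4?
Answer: 225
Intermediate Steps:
h(W, x) = 0 (h(W, x) = (⅕)*0 = 0)
p(F) = 12 + F (p(F) = F - 3*(-4) = F + 12 = 12 + F)
p(3 - h(-1, 6))² = (12 + (3 - 1*0))² = (12 + (3 + 0))² = (12 + 3)² = 15² = 225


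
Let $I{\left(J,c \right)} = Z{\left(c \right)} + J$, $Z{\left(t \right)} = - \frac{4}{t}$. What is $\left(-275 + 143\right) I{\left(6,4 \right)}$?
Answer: $-660$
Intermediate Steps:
$I{\left(J,c \right)} = J - \frac{4}{c}$ ($I{\left(J,c \right)} = - \frac{4}{c} + J = J - \frac{4}{c}$)
$\left(-275 + 143\right) I{\left(6,4 \right)} = \left(-275 + 143\right) \left(6 - \frac{4}{4}\right) = - 132 \left(6 - 1\right) = \left(-132\right) 5 = -660$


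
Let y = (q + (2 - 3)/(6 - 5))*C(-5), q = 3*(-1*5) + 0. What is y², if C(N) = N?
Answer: 6400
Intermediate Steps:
q = -15 (q = 3*(-5) + 0 = -15 + 0 = -15)
y = 80 (y = (-15 + (2 - 3)/(6 - 5))*(-5) = (-15 - 1/1)*(-5) = (-15 - 1*1)*(-5) = (-15 - 1)*(-5) = -16*(-5) = 80)
y² = 80² = 6400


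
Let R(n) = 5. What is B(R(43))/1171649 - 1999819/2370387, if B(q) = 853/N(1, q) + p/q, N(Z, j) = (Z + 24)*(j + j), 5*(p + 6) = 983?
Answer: -585746871154529/694315389540750 ≈ -0.84363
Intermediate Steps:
p = 953/5 (p = -6 + (⅕)*983 = -6 + 983/5 = 953/5 ≈ 190.60)
N(Z, j) = 2*j*(24 + Z) (N(Z, j) = (24 + Z)*(2*j) = 2*j*(24 + Z))
B(q) = 10383/(50*q) (B(q) = 853/((2*q*(24 + 1))) + 953/(5*q) = 853/((2*q*25)) + 953/(5*q) = 853/((50*q)) + 953/(5*q) = 853*(1/(50*q)) + 953/(5*q) = 853/(50*q) + 953/(5*q) = 10383/(50*q))
B(R(43))/1171649 - 1999819/2370387 = ((10383/50)/5)/1171649 - 1999819/2370387 = ((10383/50)*(⅕))*(1/1171649) - 1999819*1/2370387 = (10383/250)*(1/1171649) - 1999819/2370387 = 10383/292912250 - 1999819/2370387 = -585746871154529/694315389540750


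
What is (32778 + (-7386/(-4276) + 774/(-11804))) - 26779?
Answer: 18929801551/3154619 ≈ 6000.7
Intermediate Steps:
(32778 + (-7386/(-4276) + 774/(-11804))) - 26779 = (32778 + (-7386*(-1/4276) + 774*(-1/11804))) - 26779 = (32778 + (3693/2138 - 387/5902)) - 26779 = (32778 + 5242170/3154619) - 26779 = 103407343752/3154619 - 26779 = 18929801551/3154619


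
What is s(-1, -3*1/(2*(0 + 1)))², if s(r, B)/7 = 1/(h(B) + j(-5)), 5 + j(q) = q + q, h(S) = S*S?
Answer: 784/2601 ≈ 0.30142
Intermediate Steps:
h(S) = S²
j(q) = -5 + 2*q (j(q) = -5 + (q + q) = -5 + 2*q)
s(r, B) = 7/(-15 + B²) (s(r, B) = 7/(B² + (-5 + 2*(-5))) = 7/(B² + (-5 - 10)) = 7/(B² - 15) = 7/(-15 + B²))
s(-1, -3*1/(2*(0 + 1)))² = (7/(-15 + (-3*1/(2*(0 + 1)))²))² = (7/(-15 + (-3/(2*1))²))² = (7/(-15 + (-3/2)²))² = (7/(-15 + 9/4))² = (7/(-51/4))² = (7*(-4/51))² = (-28/51)² = 784/2601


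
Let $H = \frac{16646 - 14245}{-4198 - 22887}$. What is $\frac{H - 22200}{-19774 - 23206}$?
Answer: $\frac{601289401}{1164113300} \approx 0.51652$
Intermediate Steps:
$H = - \frac{2401}{27085}$ ($H = \frac{2401}{-27085} = 2401 \left(- \frac{1}{27085}\right) = - \frac{2401}{27085} \approx -0.088647$)
$\frac{H - 22200}{-19774 - 23206} = \frac{- \frac{2401}{27085} - 22200}{-19774 - 23206} = - \frac{601289401}{27085 \left(-19774 - 23206\right)} = - \frac{601289401}{27085 \left(-42980\right)} = \left(- \frac{601289401}{27085}\right) \left(- \frac{1}{42980}\right) = \frac{601289401}{1164113300}$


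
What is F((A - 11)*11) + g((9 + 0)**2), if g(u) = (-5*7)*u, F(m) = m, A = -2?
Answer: -2978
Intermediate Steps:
g(u) = -35*u
F((A - 11)*11) + g((9 + 0)**2) = (-2 - 11)*11 - 35*(9 + 0)**2 = -13*11 - 35*9**2 = -143 - 35*81 = -143 - 2835 = -2978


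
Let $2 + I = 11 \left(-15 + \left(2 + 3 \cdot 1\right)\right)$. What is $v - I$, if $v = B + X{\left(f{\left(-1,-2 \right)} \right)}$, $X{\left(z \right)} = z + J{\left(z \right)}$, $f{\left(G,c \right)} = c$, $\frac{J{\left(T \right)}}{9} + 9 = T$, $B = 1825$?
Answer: $1836$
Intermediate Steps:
$J{\left(T \right)} = -81 + 9 T$
$X{\left(z \right)} = -81 + 10 z$ ($X{\left(z \right)} = z + \left(-81 + 9 z\right) = -81 + 10 z$)
$v = 1724$ ($v = 1825 + \left(-81 + 10 \left(-2\right)\right) = 1825 - 101 = 1724$)
$I = -112$ ($I = -2 + 11 \left(-15 + \left(2 + 3 \cdot 1\right)\right) = -2 + 11 \left(-15 + \left(2 + 3\right)\right) = -2 + 11 \left(-15 + 5\right) = -2 + 11 \left(-10\right) = -2 - 110 = -112$)
$v - I = 1724 - -112 = 1724 + 112 = 1836$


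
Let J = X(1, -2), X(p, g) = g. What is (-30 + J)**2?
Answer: 1024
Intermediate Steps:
J = -2
(-30 + J)**2 = (-30 - 2)**2 = (-32)**2 = 1024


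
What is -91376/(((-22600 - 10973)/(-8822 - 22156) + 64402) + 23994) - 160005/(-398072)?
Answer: -229549578884037/363355458982664 ≈ -0.63175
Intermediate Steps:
-91376/(((-22600 - 10973)/(-8822 - 22156) + 64402) + 23994) - 160005/(-398072) = -91376/((-33573/(-30978) + 64402) + 23994) - 160005*(-1/398072) = -91376/((-33573*(-1/30978) + 64402) + 23994) + 160005/398072 = -91376/((11191/10326 + 64402) + 23994) + 160005/398072 = -91376/(665026243/10326 + 23994) + 160005/398072 = -91376/912788287/10326 + 160005/398072 = -91376*10326/912788287 + 160005/398072 = -943548576/912788287 + 160005/398072 = -229549578884037/363355458982664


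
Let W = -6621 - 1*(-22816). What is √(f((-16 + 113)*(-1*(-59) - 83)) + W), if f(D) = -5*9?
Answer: 5*√646 ≈ 127.08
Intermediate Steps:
W = 16195 (W = -6621 + 22816 = 16195)
f(D) = -45
√(f((-16 + 113)*(-1*(-59) - 83)) + W) = √(-45 + 16195) = √16150 = 5*√646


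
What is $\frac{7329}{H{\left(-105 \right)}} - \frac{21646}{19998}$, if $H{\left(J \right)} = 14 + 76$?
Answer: $\frac{8034289}{99990} \approx 80.351$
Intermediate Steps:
$H{\left(J \right)} = 90$
$\frac{7329}{H{\left(-105 \right)}} - \frac{21646}{19998} = \frac{7329}{90} - \frac{21646}{19998} = 7329 \cdot \frac{1}{90} - \frac{10823}{9999} = \frac{2443}{30} - \frac{10823}{9999} = \frac{8034289}{99990}$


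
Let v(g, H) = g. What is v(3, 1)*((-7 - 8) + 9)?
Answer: -18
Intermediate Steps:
v(3, 1)*((-7 - 8) + 9) = 3*((-7 - 8) + 9) = 3*(-15 + 9) = 3*(-6) = -18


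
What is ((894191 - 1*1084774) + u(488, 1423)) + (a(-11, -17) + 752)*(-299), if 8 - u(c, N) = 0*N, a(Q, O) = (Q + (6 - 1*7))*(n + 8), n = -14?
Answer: -436951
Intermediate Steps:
a(Q, O) = 6 - 6*Q (a(Q, O) = (Q + (6 - 1*7))*(-14 + 8) = (Q + (6 - 7))*(-6) = (Q - 1)*(-6) = (-1 + Q)*(-6) = 6 - 6*Q)
u(c, N) = 8 (u(c, N) = 8 - 0*N = 8 - 1*0 = 8 + 0 = 8)
((894191 - 1*1084774) + u(488, 1423)) + (a(-11, -17) + 752)*(-299) = ((894191 - 1*1084774) + 8) + ((6 - 6*(-11)) + 752)*(-299) = ((894191 - 1084774) + 8) + ((6 + 66) + 752)*(-299) = (-190583 + 8) + (72 + 752)*(-299) = -190575 + 824*(-299) = -190575 - 246376 = -436951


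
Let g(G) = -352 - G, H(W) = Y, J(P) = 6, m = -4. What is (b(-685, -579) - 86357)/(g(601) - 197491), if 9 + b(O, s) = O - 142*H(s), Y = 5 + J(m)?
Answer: 88613/198444 ≈ 0.44654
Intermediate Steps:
Y = 11 (Y = 5 + 6 = 11)
H(W) = 11
b(O, s) = -1571 + O (b(O, s) = -9 + (O - 142*11) = -9 + (O - 1*1562) = -9 + (O - 1562) = -9 + (-1562 + O) = -1571 + O)
(b(-685, -579) - 86357)/(g(601) - 197491) = ((-1571 - 685) - 86357)/((-352 - 1*601) - 197491) = (-2256 - 86357)/((-352 - 601) - 197491) = -88613/(-953 - 197491) = -88613/(-198444) = -88613*(-1/198444) = 88613/198444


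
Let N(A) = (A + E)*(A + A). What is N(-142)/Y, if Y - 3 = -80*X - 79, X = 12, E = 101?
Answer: -2911/259 ≈ -11.239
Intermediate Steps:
Y = -1036 (Y = 3 + (-80*12 - 79) = 3 + (-960 - 79) = 3 - 1039 = -1036)
N(A) = 2*A*(101 + A) (N(A) = (A + 101)*(A + A) = (101 + A)*(2*A) = 2*A*(101 + A))
N(-142)/Y = (2*(-142)*(101 - 142))/(-1036) = (2*(-142)*(-41))*(-1/1036) = 11644*(-1/1036) = -2911/259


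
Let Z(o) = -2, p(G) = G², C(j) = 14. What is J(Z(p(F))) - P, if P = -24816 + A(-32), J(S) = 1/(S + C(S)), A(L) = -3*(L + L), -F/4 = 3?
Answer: 295489/12 ≈ 24624.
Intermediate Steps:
F = -12 (F = -4*3 = -12)
A(L) = -6*L
J(S) = 1/(14 + S) (J(S) = 1/(S + 14) = 1/(14 + S))
P = -24624 (P = -24816 - 6*(-32) = -24816 + 192 = -24624)
J(Z(p(F))) - P = 1/(14 - 2) - 1*(-24624) = 1/12 + 24624 = 295489/12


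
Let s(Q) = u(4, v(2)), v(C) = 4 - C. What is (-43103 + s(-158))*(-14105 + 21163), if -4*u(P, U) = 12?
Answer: -304242148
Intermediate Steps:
u(P, U) = -3 (u(P, U) = -¼*12 = -3)
s(Q) = -3
(-43103 + s(-158))*(-14105 + 21163) = (-43103 - 3)*(-14105 + 21163) = -43106*7058 = -304242148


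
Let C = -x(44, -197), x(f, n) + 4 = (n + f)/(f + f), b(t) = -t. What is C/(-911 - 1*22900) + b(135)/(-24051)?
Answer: 90242975/16798565256 ≈ 0.0053721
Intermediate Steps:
x(f, n) = -4 + (f + n)/(2*f) (x(f, n) = -4 + (n + f)/(f + f) = -4 + (f + n)/((2*f)) = -4 + (f + n)*(1/(2*f)) = -4 + (f + n)/(2*f))
C = 505/88 (C = -(-197 - 7*44)/(2*44) = -(-197 - 308)/(2*44) = -(-505)/(2*44) = -1*(-505/88) = 505/88 ≈ 5.7386)
C/(-911 - 1*22900) + b(135)/(-24051) = 505/(88*(-911 - 1*22900)) - 1*135/(-24051) = 505/(88*(-911 - 22900)) - 135*(-1/24051) = (505/88)/(-23811) + 45/8017 = (505/88)*(-1/23811) + 45/8017 = -505/2095368 + 45/8017 = 90242975/16798565256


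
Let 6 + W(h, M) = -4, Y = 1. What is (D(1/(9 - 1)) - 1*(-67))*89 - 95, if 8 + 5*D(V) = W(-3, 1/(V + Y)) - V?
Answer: 44363/8 ≈ 5545.4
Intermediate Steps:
W(h, M) = -10 (W(h, M) = -6 - 4 = -10)
D(V) = -18/5 - V/5 (D(V) = -8/5 + (-10 - V)/5 = -8/5 + (-2 - V/5) = -18/5 - V/5)
(D(1/(9 - 1)) - 1*(-67))*89 - 95 = ((-18/5 - 1/(5*(9 - 1))) - 1*(-67))*89 - 95 = ((-18/5 - 1/5/8) + 67)*89 - 95 = ((-18/5 - 1/5*1/8) + 67)*89 - 95 = ((-18/5 - 1/40) + 67)*89 - 95 = (-29/8 + 67)*89 - 95 = (507/8)*89 - 95 = 45123/8 - 95 = 44363/8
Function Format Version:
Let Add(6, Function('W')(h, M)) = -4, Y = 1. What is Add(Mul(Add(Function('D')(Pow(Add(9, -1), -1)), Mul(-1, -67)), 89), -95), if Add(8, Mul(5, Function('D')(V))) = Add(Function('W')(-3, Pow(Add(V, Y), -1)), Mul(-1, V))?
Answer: Rational(44363, 8) ≈ 5545.4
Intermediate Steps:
Function('W')(h, M) = -10 (Function('W')(h, M) = Add(-6, -4) = -10)
Function('D')(V) = Add(Rational(-18, 5), Mul(Rational(-1, 5), V)) (Function('D')(V) = Add(Rational(-8, 5), Mul(Rational(1, 5), Add(-10, Mul(-1, V)))) = Add(Rational(-8, 5), Add(-2, Mul(Rational(-1, 5), V))) = Add(Rational(-18, 5), Mul(Rational(-1, 5), V)))
Add(Mul(Add(Function('D')(Pow(Add(9, -1), -1)), Mul(-1, -67)), 89), -95) = Add(Mul(Add(Add(Rational(-18, 5), Mul(Rational(-1, 5), Pow(Add(9, -1), -1))), Mul(-1, -67)), 89), -95) = Add(Mul(Add(Add(Rational(-18, 5), Mul(Rational(-1, 5), Pow(8, -1))), 67), 89), -95) = Add(Mul(Add(Add(Rational(-18, 5), Mul(Rational(-1, 5), Rational(1, 8))), 67), 89), -95) = Add(Mul(Add(Add(Rational(-18, 5), Rational(-1, 40)), 67), 89), -95) = Add(Mul(Add(Rational(-29, 8), 67), 89), -95) = Add(Mul(Rational(507, 8), 89), -95) = Add(Rational(45123, 8), -95) = Rational(44363, 8)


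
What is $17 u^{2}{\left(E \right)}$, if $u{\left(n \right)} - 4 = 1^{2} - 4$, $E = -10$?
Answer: $17$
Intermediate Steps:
$u{\left(n \right)} = 1$ ($u{\left(n \right)} = 4 + \left(1^{2} - 4\right) = 4 + \left(1 - 4\right) = 4 - 3 = 1$)
$17 u^{2}{\left(E \right)} = 17 \cdot 1^{2} = 17 \cdot 1 = 17$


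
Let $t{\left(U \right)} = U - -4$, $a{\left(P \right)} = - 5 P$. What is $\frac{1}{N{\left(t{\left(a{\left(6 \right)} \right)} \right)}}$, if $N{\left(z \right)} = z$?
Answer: $- \frac{1}{26} \approx -0.038462$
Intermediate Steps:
$t{\left(U \right)} = 4 + U$ ($t{\left(U \right)} = U + 4 = 4 + U$)
$\frac{1}{N{\left(t{\left(a{\left(6 \right)} \right)} \right)}} = \frac{1}{4 - 30} = \frac{1}{-26} = - \frac{1}{26}$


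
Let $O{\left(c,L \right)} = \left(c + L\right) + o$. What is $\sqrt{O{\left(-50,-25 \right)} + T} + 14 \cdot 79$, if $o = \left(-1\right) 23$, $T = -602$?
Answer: $1106 + 10 i \sqrt{7} \approx 1106.0 + 26.458 i$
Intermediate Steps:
$o = -23$
$O{\left(c,L \right)} = -23 + L + c$ ($O{\left(c,L \right)} = \left(c + L\right) - 23 = \left(L + c\right) - 23 = -23 + L + c$)
$\sqrt{O{\left(-50,-25 \right)} + T} + 14 \cdot 79 = \sqrt{\left(-23 - 25 - 50\right) - 602} + 14 \cdot 79 = \sqrt{-98 - 602} + 1106 = \sqrt{-700} + 1106 = 10 i \sqrt{7} + 1106 = 1106 + 10 i \sqrt{7}$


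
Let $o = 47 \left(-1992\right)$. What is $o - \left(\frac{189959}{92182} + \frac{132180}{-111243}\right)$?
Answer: $- \frac{320028608599767}{3418200742} \approx -93625.0$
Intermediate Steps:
$o = -93624$
$o - \left(\frac{189959}{92182} + \frac{132180}{-111243}\right) = -93624 - \left(\frac{189959}{92182} + \frac{132180}{-111243}\right) = -93624 - \left(189959 \cdot \frac{1}{92182} + 132180 \left(- \frac{1}{111243}\right)\right) = -93624 - \left(\frac{189959}{92182} - \frac{44060}{37081}\right) = -93624 - \frac{2982330759}{3418200742} = - \frac{320028608599767}{3418200742}$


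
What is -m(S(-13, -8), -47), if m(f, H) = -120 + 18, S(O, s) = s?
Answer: 102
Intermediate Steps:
m(f, H) = -102
-m(S(-13, -8), -47) = -1*(-102) = 102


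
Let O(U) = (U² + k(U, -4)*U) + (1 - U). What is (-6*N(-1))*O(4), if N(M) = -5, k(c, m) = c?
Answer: 870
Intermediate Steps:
O(U) = 1 - U + 2*U² (O(U) = (U² + U*U) + (1 - U) = (U² + U²) + (1 - U) = 2*U² + (1 - U) = 1 - U + 2*U²)
(-6*N(-1))*O(4) = (-6*(-5))*(1 - 1*4 + 2*4²) = 30*(1 - 4 + 2*16) = 30*(1 - 4 + 32) = 30*29 = 870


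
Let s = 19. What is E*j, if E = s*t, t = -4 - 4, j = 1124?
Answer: -170848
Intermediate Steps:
t = -8
E = -152 (E = 19*(-8) = -152)
E*j = -152*1124 = -170848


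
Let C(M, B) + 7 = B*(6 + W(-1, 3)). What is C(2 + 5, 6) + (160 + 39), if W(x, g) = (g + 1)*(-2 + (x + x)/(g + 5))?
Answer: 174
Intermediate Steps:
W(x, g) = (1 + g)*(-2 + 2*x/(5 + g)) (W(x, g) = (1 + g)*(-2 + (2*x)/(5 + g)) = (1 + g)*(-2 + 2*x/(5 + g)))
C(M, B) = -7 - 3*B (C(M, B) = -7 + B*(6 + 2*(-5 - 1 - 1*3**2 - 6*3 + 3*(-1))/(5 + 3)) = -7 + B*(6 + 2*(-5 - 1 - 1*9 - 18 - 3)/8) = -7 + B*(6 + 2*(1/8)*(-5 - 1 - 9 - 18 - 3)) = -7 + B*(6 + 2*(1/8)*(-36)) = -7 + B*(6 - 9) = -7 + B*(-3) = -7 - 3*B)
C(2 + 5, 6) + (160 + 39) = (-7 - 3*6) + (160 + 39) = (-7 - 18) + 199 = -25 + 199 = 174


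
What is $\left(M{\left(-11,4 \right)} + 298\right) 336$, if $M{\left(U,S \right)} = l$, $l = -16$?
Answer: $94752$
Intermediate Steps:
$M{\left(U,S \right)} = -16$
$\left(M{\left(-11,4 \right)} + 298\right) 336 = \left(-16 + 298\right) 336 = 282 \cdot 336 = 94752$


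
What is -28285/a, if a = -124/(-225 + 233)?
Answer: 56570/31 ≈ 1824.8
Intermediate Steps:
a = -31/2 (a = -124/8 = -124*⅛ = -31/2 ≈ -15.500)
-28285/a = -28285/(-31/2) = -28285*(-2/31) = 56570/31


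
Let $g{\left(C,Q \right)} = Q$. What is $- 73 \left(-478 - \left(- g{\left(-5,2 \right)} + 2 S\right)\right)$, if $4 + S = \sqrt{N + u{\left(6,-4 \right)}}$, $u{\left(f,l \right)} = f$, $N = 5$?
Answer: $34164 + 146 \sqrt{11} \approx 34648.0$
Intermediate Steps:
$S = -4 + \sqrt{11}$ ($S = -4 + \sqrt{5 + 6} = -4 + \sqrt{11} \approx -0.68338$)
$- 73 \left(-478 - \left(- g{\left(-5,2 \right)} + 2 S\right)\right) = - 73 \left(-478 + \left(2 - 2 \left(-4 + \sqrt{11}\right)\right)\right) = - 73 \left(-478 + \left(2 + \left(8 - 2 \sqrt{11}\right)\right)\right) = - 73 \left(-478 + \left(10 - 2 \sqrt{11}\right)\right) = - 73 \left(-468 - 2 \sqrt{11}\right) = 34164 + 146 \sqrt{11}$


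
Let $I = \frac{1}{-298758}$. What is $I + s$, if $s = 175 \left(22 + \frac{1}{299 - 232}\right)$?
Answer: $\frac{77116908683}{20016786} \approx 3852.6$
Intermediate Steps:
$I = - \frac{1}{298758} \approx -3.3472 \cdot 10^{-6}$
$s = \frac{258125}{67}$ ($s = 175 \left(22 + \frac{1}{67}\right) = 175 \cdot \frac{1475}{67} = \frac{258125}{67} \approx 3852.6$)
$I + s = - \frac{1}{298758} + \frac{258125}{67} = \frac{77116908683}{20016786}$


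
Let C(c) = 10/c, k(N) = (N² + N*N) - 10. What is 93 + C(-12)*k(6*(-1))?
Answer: 124/3 ≈ 41.333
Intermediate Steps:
k(N) = -10 + 2*N² (k(N) = (N² + N²) - 10 = 2*N² - 10 = -10 + 2*N²)
93 + C(-12)*k(6*(-1)) = 93 + (10/(-12))*(-10 + 2*(6*(-1))²) = 93 + (10*(-1/12))*(-10 + 2*(-6)²) = 93 - 5*(-10 + 2*36)/6 = 93 - 5*(-10 + 72)/6 = 93 - ⅚*62 = 93 - 155/3 = 124/3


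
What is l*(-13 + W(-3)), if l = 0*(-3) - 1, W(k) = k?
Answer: 16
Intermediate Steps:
l = -1 (l = 0 - 1 = -1)
l*(-13 + W(-3)) = -(-13 - 3) = -1*(-16) = 16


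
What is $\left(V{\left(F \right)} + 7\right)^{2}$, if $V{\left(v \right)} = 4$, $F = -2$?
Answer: $121$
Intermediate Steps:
$\left(V{\left(F \right)} + 7\right)^{2} = \left(4 + 7\right)^{2} = 11^{2} = 121$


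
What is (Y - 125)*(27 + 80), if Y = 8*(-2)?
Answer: -15087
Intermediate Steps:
Y = -16
(Y - 125)*(27 + 80) = (-16 - 125)*(27 + 80) = -141*107 = -15087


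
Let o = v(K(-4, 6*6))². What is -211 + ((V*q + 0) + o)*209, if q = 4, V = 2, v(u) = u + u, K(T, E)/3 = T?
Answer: 121845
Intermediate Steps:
K(T, E) = 3*T
v(u) = 2*u
o = 576 (o = (2*(3*(-4)))² = (2*(-12))² = (-24)² = 576)
-211 + ((V*q + 0) + o)*209 = -211 + ((2*4 + 0) + 576)*209 = -211 + ((8 + 0) + 576)*209 = -211 + (8 + 576)*209 = -211 + 584*209 = -211 + 122056 = 121845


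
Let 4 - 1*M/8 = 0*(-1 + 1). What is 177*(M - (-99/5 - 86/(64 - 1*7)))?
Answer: 896387/95 ≈ 9435.7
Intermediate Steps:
M = 32 (M = 32 - 0*(-1 + 1) = 32 - 0*0 = 32 - 8*0 = 32 + 0 = 32)
177*(M - (-99/5 - 86/(64 - 1*7))) = 177*(32 - (-99/5 - 86/(64 - 1*7))) = 177*(32 - (-99*⅕ - 86/(64 - 7))) = 177*(32 - (-99/5 - 86/57)) = 177*(32 - 1*(-6073/285)) = 177*(32 + 6073/285) = 177*(15193/285) = 896387/95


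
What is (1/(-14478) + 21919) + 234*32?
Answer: 425754545/14478 ≈ 29407.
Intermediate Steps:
(1/(-14478) + 21919) + 234*32 = (-1/14478 + 21919) + 7488 = 317343281/14478 + 7488 = 425754545/14478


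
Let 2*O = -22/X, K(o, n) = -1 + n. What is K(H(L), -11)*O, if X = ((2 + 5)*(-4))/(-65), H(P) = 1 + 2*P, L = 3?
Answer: 2145/7 ≈ 306.43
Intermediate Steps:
X = 28/65 (X = (7*(-4))*(-1/65) = -28*(-1/65) = 28/65 ≈ 0.43077)
O = -715/28 (O = (-22/28/65)/2 = (-22*65/28)/2 = (1/2)*(-715/14) = -715/28 ≈ -25.536)
K(H(L), -11)*O = (-1 - 11)*(-715/28) = -12*(-715/28) = 2145/7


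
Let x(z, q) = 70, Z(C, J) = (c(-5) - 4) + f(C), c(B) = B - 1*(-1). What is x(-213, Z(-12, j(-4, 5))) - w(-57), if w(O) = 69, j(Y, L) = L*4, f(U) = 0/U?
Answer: 1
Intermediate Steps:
f(U) = 0
j(Y, L) = 4*L
c(B) = 1 + B (c(B) = B + 1 = 1 + B)
Z(C, J) = -8 (Z(C, J) = ((1 - 5) - 4) + 0 = (-4 - 4) + 0 = -8 + 0 = -8)
x(-213, Z(-12, j(-4, 5))) - w(-57) = 70 - 1*69 = 70 - 69 = 1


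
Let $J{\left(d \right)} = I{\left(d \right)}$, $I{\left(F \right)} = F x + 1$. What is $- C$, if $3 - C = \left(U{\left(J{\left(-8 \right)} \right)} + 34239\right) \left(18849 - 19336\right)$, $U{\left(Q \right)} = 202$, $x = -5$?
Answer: $-16772770$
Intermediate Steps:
$I{\left(F \right)} = 1 - 5 F$ ($I{\left(F \right)} = F \left(-5\right) + 1 = - 5 F + 1 = 1 - 5 F$)
$J{\left(d \right)} = 1 - 5 d$
$C = 16772770$ ($C = 3 - \left(202 + 34239\right) \left(18849 - 19336\right) = 3 - 34441 \left(-487\right) = 3 - -16772767 = 3 + 16772767 = 16772770$)
$- C = \left(-1\right) 16772770 = -16772770$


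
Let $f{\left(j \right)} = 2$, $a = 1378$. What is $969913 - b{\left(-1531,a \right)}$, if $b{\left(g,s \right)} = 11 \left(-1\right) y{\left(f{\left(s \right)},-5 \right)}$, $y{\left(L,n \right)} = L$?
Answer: $969935$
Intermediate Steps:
$b{\left(g,s \right)} = -22$ ($b{\left(g,s \right)} = 11 \left(-1\right) 2 = \left(-11\right) 2 = -22$)
$969913 - b{\left(-1531,a \right)} = 969913 - -22 = 969913 + 22 = 969935$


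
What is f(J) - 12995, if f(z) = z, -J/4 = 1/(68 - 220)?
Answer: -493809/38 ≈ -12995.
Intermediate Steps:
J = 1/38 (J = -4/(68 - 220) = -4/(-152) = -4*(-1/152) = 1/38 ≈ 0.026316)
f(J) - 12995 = 1/38 - 12995 = -493809/38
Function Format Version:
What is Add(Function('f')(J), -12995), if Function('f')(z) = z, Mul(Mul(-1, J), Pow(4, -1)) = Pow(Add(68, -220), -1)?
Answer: Rational(-493809, 38) ≈ -12995.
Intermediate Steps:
J = Rational(1, 38) (J = Mul(-4, Pow(Add(68, -220), -1)) = Mul(-4, Pow(-152, -1)) = Mul(-4, Rational(-1, 152)) = Rational(1, 38) ≈ 0.026316)
Add(Function('f')(J), -12995) = Add(Rational(1, 38), -12995) = Rational(-493809, 38)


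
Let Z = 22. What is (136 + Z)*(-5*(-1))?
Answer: 790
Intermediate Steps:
(136 + Z)*(-5*(-1)) = (136 + 22)*(-5*(-1)) = 158*5 = 790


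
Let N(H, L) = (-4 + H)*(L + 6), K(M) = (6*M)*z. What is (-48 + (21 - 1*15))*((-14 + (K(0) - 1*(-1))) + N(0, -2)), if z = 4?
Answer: 1218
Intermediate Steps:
K(M) = 24*M (K(M) = (6*M)*4 = 24*M)
N(H, L) = (-4 + H)*(6 + L)
(-48 + (21 - 1*15))*((-14 + (K(0) - 1*(-1))) + N(0, -2)) = (-48 + (21 - 1*15))*((-14 + (24*0 - 1*(-1))) + (-24 - 4*(-2) + 6*0 + 0*(-2))) = (-48 + (21 - 15))*((-14 + (0 + 1)) + (-24 + 8 + 0 + 0)) = (-48 + 6)*((-14 + 1) - 16) = -42*(-13 - 16) = -42*(-29) = 1218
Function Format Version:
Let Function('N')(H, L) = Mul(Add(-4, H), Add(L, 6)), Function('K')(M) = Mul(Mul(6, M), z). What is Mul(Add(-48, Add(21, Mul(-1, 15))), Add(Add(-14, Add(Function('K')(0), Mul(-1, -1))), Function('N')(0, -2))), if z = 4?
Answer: 1218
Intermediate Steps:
Function('K')(M) = Mul(24, M) (Function('K')(M) = Mul(Mul(6, M), 4) = Mul(24, M))
Function('N')(H, L) = Mul(Add(-4, H), Add(6, L))
Mul(Add(-48, Add(21, Mul(-1, 15))), Add(Add(-14, Add(Function('K')(0), Mul(-1, -1))), Function('N')(0, -2))) = Mul(Add(-48, Add(21, Mul(-1, 15))), Add(Add(-14, Add(Mul(24, 0), Mul(-1, -1))), Add(-24, Mul(-4, -2), Mul(6, 0), Mul(0, -2)))) = Mul(Add(-48, Add(21, -15)), Add(Add(-14, Add(0, 1)), Add(-24, 8, 0, 0))) = Mul(Add(-48, 6), Add(Add(-14, 1), -16)) = Mul(-42, Add(-13, -16)) = Mul(-42, -29) = 1218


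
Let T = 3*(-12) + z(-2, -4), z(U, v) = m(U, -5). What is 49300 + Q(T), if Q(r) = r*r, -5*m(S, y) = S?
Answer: 1264184/25 ≈ 50567.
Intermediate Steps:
m(S, y) = -S/5
z(U, v) = -U/5
T = -178/5 (T = 3*(-12) - 1/5*(-2) = -36 + 2/5 = -178/5 ≈ -35.600)
Q(r) = r**2
49300 + Q(T) = 49300 + (-178/5)**2 = 49300 + 31684/25 = 1264184/25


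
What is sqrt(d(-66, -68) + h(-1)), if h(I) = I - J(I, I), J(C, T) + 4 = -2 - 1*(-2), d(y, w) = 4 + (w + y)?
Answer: I*sqrt(127) ≈ 11.269*I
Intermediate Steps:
d(y, w) = 4 + w + y
J(C, T) = -4 (J(C, T) = -4 + (-2 - 1*(-2)) = -4 + (-2 + 2) = -4 + 0 = -4)
h(I) = 4 + I (h(I) = I - 1*(-4) = I + 4 = 4 + I)
sqrt(d(-66, -68) + h(-1)) = sqrt((4 - 68 - 66) + (4 - 1)) = sqrt(-130 + 3) = sqrt(-127) = I*sqrt(127)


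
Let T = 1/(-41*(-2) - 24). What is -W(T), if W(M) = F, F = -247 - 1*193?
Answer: 440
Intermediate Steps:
F = -440 (F = -247 - 193 = -440)
T = 1/58 (T = 1/(82 - 24) = 1/58 ≈ 0.017241)
W(M) = -440
-W(T) = -1*(-440) = 440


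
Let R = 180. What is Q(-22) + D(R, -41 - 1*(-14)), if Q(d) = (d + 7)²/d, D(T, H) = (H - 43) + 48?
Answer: -709/22 ≈ -32.227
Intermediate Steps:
D(T, H) = 5 + H (D(T, H) = (-43 + H) + 48 = 5 + H)
Q(d) = (7 + d)²/d
Q(-22) + D(R, -41 - 1*(-14)) = (7 - 22)²/(-22) + (5 + (-41 - 1*(-14))) = -1/22*(-15)² + (5 + (-41 + 14)) = -1/22*225 + (5 - 27) = -225/22 - 22 = -709/22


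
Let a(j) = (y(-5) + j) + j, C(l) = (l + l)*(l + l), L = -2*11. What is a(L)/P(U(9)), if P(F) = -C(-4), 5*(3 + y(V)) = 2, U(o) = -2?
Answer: 233/320 ≈ 0.72812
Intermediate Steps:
L = -22
y(V) = -13/5 (y(V) = -3 + (⅕)*2 = -3 + ⅖ = -13/5)
C(l) = 4*l² (C(l) = (2*l)*(2*l) = 4*l²)
P(F) = -64 (P(F) = -4*(-4)² = -4*16 = -1*64 = -64)
a(j) = -13/5 + 2*j (a(j) = (-13/5 + j) + j = -13/5 + 2*j)
a(L)/P(U(9)) = (-13/5 + 2*(-22))/(-64) = (-13/5 - 44)*(-1/64) = -233/5*(-1/64) = 233/320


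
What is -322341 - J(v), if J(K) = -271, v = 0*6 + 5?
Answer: -322070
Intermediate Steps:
v = 5 (v = 0 + 5 = 5)
-322341 - J(v) = -322341 - 1*(-271) = -322341 + 271 = -322070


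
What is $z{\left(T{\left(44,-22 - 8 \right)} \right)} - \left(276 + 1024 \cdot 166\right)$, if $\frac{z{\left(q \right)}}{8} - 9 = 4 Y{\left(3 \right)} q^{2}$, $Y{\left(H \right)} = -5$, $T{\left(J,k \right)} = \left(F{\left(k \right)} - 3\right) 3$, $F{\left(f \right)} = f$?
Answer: $-1738348$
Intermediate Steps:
$T{\left(J,k \right)} = -9 + 3 k$ ($T{\left(J,k \right)} = \left(k - 3\right) 3 = \left(-3 + k\right) 3 = -9 + 3 k$)
$z{\left(q \right)} = 72 - 160 q^{2}$ ($z{\left(q \right)} = 72 + 8 \cdot 4 \left(-5\right) q^{2} = 72 + 8 \left(- 20 q^{2}\right) = 72 - 160 q^{2}$)
$z{\left(T{\left(44,-22 - 8 \right)} \right)} - \left(276 + 1024 \cdot 166\right) = \left(72 - 160 \left(-9 + 3 \left(-22 - 8\right)\right)^{2}\right) - \left(276 + 1024 \cdot 166\right) = \left(72 - 160 \left(-9 + 3 \left(-30\right)\right)^{2}\right) - \left(276 + 169984\right) = \left(72 - 160 \left(-9 - 90\right)^{2}\right) - 170260 = \left(72 - 160 \left(-99\right)^{2}\right) - 170260 = \left(72 - 1568160\right) - 170260 = -1568088 - 170260 = -1738348$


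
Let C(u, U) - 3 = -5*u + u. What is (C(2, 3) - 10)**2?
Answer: 225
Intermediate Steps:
C(u, U) = 3 - 4*u (C(u, U) = 3 + (-5*u + u) = 3 - 4*u)
(C(2, 3) - 10)**2 = ((3 - 4*2) - 10)**2 = ((3 - 8) - 10)**2 = (-5 - 10)**2 = (-15)**2 = 225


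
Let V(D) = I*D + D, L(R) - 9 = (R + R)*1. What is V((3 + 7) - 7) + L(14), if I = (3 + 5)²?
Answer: 232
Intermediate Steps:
I = 64 (I = 8² = 64)
L(R) = 9 + 2*R (L(R) = 9 + (R + R)*1 = 9 + (2*R)*1 = 9 + 2*R)
V(D) = 65*D (V(D) = 64*D + D = 65*D)
V((3 + 7) - 7) + L(14) = 65*((3 + 7) - 7) + (9 + 2*14) = 65*(10 - 7) + (9 + 28) = 65*3 + 37 = 195 + 37 = 232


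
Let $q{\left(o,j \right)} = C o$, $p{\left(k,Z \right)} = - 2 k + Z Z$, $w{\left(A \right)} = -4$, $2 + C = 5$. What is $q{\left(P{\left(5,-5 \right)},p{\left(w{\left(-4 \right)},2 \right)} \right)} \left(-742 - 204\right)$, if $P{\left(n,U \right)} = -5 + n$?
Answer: $0$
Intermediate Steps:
$C = 3$ ($C = -2 + 5 = 3$)
$p{\left(k,Z \right)} = Z^{2} - 2 k$ ($p{\left(k,Z \right)} = - 2 k + Z^{2} = Z^{2} - 2 k$)
$q{\left(o,j \right)} = 3 o$
$q{\left(P{\left(5,-5 \right)},p{\left(w{\left(-4 \right)},2 \right)} \right)} \left(-742 - 204\right) = 3 \left(-5 + 5\right) \left(-742 - 204\right) = 3 \cdot 0 \left(-946\right) = 0 \left(-946\right) = 0$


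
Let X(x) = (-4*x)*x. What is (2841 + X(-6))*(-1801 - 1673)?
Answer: -9369378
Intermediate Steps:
X(x) = -4*x²
(2841 + X(-6))*(-1801 - 1673) = (2841 - 4*(-6)²)*(-1801 - 1673) = (2841 - 4*36)*(-3474) = (2841 - 144)*(-3474) = 2697*(-3474) = -9369378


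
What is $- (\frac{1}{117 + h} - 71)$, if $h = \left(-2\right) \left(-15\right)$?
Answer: $\frac{10436}{147} \approx 70.993$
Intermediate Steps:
$h = 30$
$- (\frac{1}{117 + h} - 71) = - (\frac{1}{117 + 30} - 71) = - (\frac{1}{147} - 71) = \left(-1\right) \left(- \frac{10436}{147}\right) = \frac{10436}{147}$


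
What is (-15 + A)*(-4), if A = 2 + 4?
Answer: 36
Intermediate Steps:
A = 6
(-15 + A)*(-4) = (-15 + 6)*(-4) = -9*(-4) = 36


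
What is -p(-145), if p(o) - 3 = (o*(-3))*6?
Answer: -2613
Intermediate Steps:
p(o) = 3 - 18*o (p(o) = 3 + (o*(-3))*6 = 3 - 3*o*6 = 3 - 18*o)
-p(-145) = -(3 - 18*(-145)) = -(3 + 2610) = -1*2613 = -2613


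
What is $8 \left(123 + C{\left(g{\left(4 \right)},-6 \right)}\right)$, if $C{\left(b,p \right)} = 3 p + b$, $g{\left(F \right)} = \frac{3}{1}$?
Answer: $864$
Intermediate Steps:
$g{\left(F \right)} = 3$ ($g{\left(F \right)} = 3 \cdot 1 = 3$)
$C{\left(b,p \right)} = b + 3 p$
$8 \left(123 + C{\left(g{\left(4 \right)},-6 \right)}\right) = 8 \left(123 + \left(3 + 3 \left(-6\right)\right)\right) = 8 \left(123 + \left(3 - 18\right)\right) = 8 \left(123 - 15\right) = 8 \cdot 108 = 864$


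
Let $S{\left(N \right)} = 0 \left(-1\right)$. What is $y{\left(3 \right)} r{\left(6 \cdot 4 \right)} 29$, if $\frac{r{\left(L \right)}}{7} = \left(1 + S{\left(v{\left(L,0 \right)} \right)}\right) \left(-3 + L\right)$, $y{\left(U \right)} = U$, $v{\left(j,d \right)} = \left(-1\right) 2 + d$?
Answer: $12789$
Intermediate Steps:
$v{\left(j,d \right)} = -2 + d$
$S{\left(N \right)} = 0$
$r{\left(L \right)} = -21 + 7 L$ ($r{\left(L \right)} = 7 \left(1 + 0\right) \left(-3 + L\right) = 7 \cdot 1 \left(-3 + L\right) = 7 \left(-3 + L\right) = -21 + 7 L$)
$y{\left(3 \right)} r{\left(6 \cdot 4 \right)} 29 = 3 \left(-21 + 7 \cdot 6 \cdot 4\right) 29 = 3 \left(-21 + 7 \cdot 24\right) 29 = 3 \left(-21 + 168\right) 29 = 3 \cdot 147 \cdot 29 = 441 \cdot 29 = 12789$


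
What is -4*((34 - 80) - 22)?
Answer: 272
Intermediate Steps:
-4*((34 - 80) - 22) = -4*(-46 - 22) = -4*(-68) = 272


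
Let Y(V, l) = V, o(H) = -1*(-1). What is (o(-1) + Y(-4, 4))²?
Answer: 9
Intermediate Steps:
o(H) = 1
(o(-1) + Y(-4, 4))² = (1 - 4)² = (-3)² = 9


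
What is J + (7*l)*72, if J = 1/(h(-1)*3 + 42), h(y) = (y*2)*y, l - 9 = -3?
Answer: 145153/48 ≈ 3024.0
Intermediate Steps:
l = 6 (l = 9 - 3 = 6)
h(y) = 2*y² (h(y) = (2*y)*y = 2*y²)
J = 1/48 (J = 1/((2*(-1)²)*3 + 42) = 1/((2*1)*3 + 42) = 1/(2*3 + 42) = 1/(6 + 42) = 1/48 ≈ 0.020833)
J + (7*l)*72 = 1/48 + (7*6)*72 = 1/48 + 42*72 = 1/48 + 3024 = 145153/48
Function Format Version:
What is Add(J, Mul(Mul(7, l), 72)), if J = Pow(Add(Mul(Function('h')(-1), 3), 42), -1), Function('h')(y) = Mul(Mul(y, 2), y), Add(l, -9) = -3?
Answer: Rational(145153, 48) ≈ 3024.0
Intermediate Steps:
l = 6 (l = Add(9, -3) = 6)
Function('h')(y) = Mul(2, Pow(y, 2)) (Function('h')(y) = Mul(Mul(2, y), y) = Mul(2, Pow(y, 2)))
J = Rational(1, 48) (J = Pow(Add(Mul(Mul(2, Pow(-1, 2)), 3), 42), -1) = Pow(Add(Mul(Mul(2, 1), 3), 42), -1) = Pow(Add(Mul(2, 3), 42), -1) = Pow(Add(6, 42), -1) = Pow(48, -1) = Rational(1, 48) ≈ 0.020833)
Add(J, Mul(Mul(7, l), 72)) = Add(Rational(1, 48), Mul(Mul(7, 6), 72)) = Add(Rational(1, 48), Mul(42, 72)) = Add(Rational(1, 48), 3024) = Rational(145153, 48)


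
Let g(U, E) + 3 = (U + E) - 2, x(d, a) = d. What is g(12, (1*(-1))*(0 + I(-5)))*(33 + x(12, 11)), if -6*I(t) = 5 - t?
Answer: 390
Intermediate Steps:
I(t) = -⅚ + t/6 (I(t) = -(5 - t)/6 = -⅚ + t/6)
g(U, E) = -5 + E + U (g(U, E) = -3 + ((U + E) - 2) = -3 + ((E + U) - 2) = -3 + (-2 + E + U) = -5 + E + U)
g(12, (1*(-1))*(0 + I(-5)))*(33 + x(12, 11)) = (-5 + (1*(-1))*(0 + (-⅚ + (⅙)*(-5))) + 12)*(33 + 12) = (-5 - (0 + (-⅚ - ⅚)) + 12)*45 = (-5 - (0 - 5/3) + 12)*45 = (-5 - 1*(-5/3) + 12)*45 = (-5 + 5/3 + 12)*45 = (26/3)*45 = 390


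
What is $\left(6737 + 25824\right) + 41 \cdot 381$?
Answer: $48182$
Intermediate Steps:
$\left(6737 + 25824\right) + 41 \cdot 381 = 32561 + 15621 = 48182$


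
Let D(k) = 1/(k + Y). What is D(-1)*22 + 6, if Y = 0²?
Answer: -16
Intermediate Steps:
Y = 0
D(k) = 1/k (D(k) = 1/(k + 0) = 1/k)
D(-1)*22 + 6 = 22/(-1) + 6 = -1*22 + 6 = -22 + 6 = -16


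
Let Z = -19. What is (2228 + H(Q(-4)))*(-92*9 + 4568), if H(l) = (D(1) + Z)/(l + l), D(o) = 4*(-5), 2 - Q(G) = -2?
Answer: 16628975/2 ≈ 8.3145e+6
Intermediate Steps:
Q(G) = 4 (Q(G) = 2 - 1*(-2) = 2 + 2 = 4)
D(o) = -20
H(l) = -39/(2*l) (H(l) = (-20 - 19)/(l + l) = -39*1/(2*l) = -39/(2*l))
(2228 + H(Q(-4)))*(-92*9 + 4568) = (2228 - 39/2/4)*(-92*9 + 4568) = (2228 - 39/2*¼)*(-828 + 4568) = (2228 - 39/8)*3740 = (17785/8)*3740 = 16628975/2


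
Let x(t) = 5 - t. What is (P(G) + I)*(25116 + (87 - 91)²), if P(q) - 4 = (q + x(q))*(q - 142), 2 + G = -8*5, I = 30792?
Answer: 750843632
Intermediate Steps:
G = -42 (G = -2 - 8*5 = -2 - 40 = -42)
P(q) = -706 + 5*q (P(q) = 4 + (q + (5 - q))*(q - 142) = 4 + 5*(-142 + q) = 4 + (-710 + 5*q) = -706 + 5*q)
(P(G) + I)*(25116 + (87 - 91)²) = ((-706 + 5*(-42)) + 30792)*(25116 + (87 - 91)²) = ((-706 - 210) + 30792)*(25116 + (-4)²) = (-916 + 30792)*(25116 + 16) = 29876*25132 = 750843632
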